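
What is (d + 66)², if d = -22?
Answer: 1936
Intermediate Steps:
(d + 66)² = (-22 + 66)² = 44² = 1936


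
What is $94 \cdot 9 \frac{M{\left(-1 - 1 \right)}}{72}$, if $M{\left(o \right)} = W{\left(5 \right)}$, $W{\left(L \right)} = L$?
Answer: $\frac{235}{4} \approx 58.75$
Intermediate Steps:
$M{\left(o \right)} = 5$
$94 \cdot 9 \frac{M{\left(-1 - 1 \right)}}{72} = 94 \cdot 9 \cdot \frac{5}{72} = 846 \cdot 5 \cdot \frac{1}{72} = 846 \cdot \frac{5}{72} = \frac{235}{4}$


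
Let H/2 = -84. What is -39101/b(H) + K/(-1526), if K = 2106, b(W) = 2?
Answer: -29836169/1526 ≈ -19552.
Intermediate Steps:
H = -168 (H = 2*(-84) = -168)
-39101/b(H) + K/(-1526) = -39101/2 + 2106/(-1526) = -39101*½ + 2106*(-1/1526) = -39101/2 - 1053/763 = -29836169/1526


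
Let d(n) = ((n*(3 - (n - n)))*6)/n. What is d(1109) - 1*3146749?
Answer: -3146731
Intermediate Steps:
d(n) = 18 (d(n) = ((n*(3 - 1*0))*6)/n = ((n*(3 + 0))*6)/n = ((n*3)*6)/n = ((3*n)*6)/n = (18*n)/n = 18)
d(1109) - 1*3146749 = 18 - 1*3146749 = 18 - 3146749 = -3146731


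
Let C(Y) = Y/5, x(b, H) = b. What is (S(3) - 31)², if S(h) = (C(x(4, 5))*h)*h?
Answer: 14161/25 ≈ 566.44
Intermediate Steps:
C(Y) = Y/5 (C(Y) = Y*(⅕) = Y/5)
S(h) = 4*h²/5 (S(h) = (((⅕)*4)*h)*h = (4*h/5)*h = 4*h²/5)
(S(3) - 31)² = ((⅘)*3² - 31)² = ((⅘)*9 - 31)² = (36/5 - 31)² = (-119/5)² = 14161/25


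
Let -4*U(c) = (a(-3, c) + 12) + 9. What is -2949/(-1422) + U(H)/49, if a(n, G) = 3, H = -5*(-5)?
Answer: 45323/23226 ≈ 1.9514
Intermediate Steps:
H = 25
U(c) = -6 (U(c) = -((3 + 12) + 9)/4 = -(15 + 9)/4 = -1/4*24 = -6)
-2949/(-1422) + U(H)/49 = -2949/(-1422) - 6/49 = -2949*(-1/1422) - 6*1/49 = 983/474 - 6/49 = 45323/23226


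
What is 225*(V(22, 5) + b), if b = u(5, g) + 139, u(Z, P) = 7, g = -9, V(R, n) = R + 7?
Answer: 39375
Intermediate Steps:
V(R, n) = 7 + R
b = 146 (b = 7 + 139 = 146)
225*(V(22, 5) + b) = 225*((7 + 22) + 146) = 225*(29 + 146) = 225*175 = 39375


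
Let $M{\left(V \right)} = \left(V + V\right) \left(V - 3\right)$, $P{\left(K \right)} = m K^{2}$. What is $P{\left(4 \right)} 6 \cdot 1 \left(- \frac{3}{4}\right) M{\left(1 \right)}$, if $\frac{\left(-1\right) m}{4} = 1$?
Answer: $-1152$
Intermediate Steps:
$m = -4$ ($m = \left(-4\right) 1 = -4$)
$P{\left(K \right)} = - 4 K^{2}$
$M{\left(V \right)} = 2 V \left(-3 + V\right)$
$P{\left(4 \right)} 6 \cdot 1 \left(- \frac{3}{4}\right) M{\left(1 \right)} = - 4 \cdot 4^{2} \cdot 6 \cdot 1 \left(- \frac{3}{4}\right) 2 \cdot 1 \left(-3 + 1\right) = \left(-4\right) 16 \cdot 6 \left(\left(-3\right) \frac{1}{4}\right) 2 \cdot 1 \left(-2\right) = - 64 \cdot 6 \left(- \frac{3}{4}\right) \left(-4\right) = \left(-64\right) \left(- \frac{9}{2}\right) \left(-4\right) = 288 \left(-4\right) = -1152$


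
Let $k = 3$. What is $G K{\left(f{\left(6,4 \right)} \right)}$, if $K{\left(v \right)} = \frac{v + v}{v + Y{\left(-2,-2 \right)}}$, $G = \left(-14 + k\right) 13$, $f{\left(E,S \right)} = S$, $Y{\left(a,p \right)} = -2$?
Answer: $-572$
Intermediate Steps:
$G = -143$ ($G = \left(-14 + 3\right) 13 = \left(-11\right) 13 = -143$)
$K{\left(v \right)} = \frac{2 v}{-2 + v}$ ($K{\left(v \right)} = \frac{v + v}{v - 2} = \frac{2 v}{-2 + v}$)
$G K{\left(f{\left(6,4 \right)} \right)} = - 143 \cdot 2 \cdot 4 \frac{1}{-2 + 4} = - 143 \cdot 2 \cdot 4 \cdot \frac{1}{2} = \left(-143\right) 4 = -572$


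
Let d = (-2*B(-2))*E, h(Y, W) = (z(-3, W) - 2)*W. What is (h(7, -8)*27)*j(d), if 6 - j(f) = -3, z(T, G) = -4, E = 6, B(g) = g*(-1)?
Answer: 11664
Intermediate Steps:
B(g) = -g
h(Y, W) = -6*W (h(Y, W) = (-4 - 2)*W = -6*W)
d = -24 (d = -(-2)*(-2)*6 = -2*2*6 = -4*6 = -24)
j(f) = 9 (j(f) = 6 - 1*(-3) = 6 + 3 = 9)
(h(7, -8)*27)*j(d) = (-6*(-8)*27)*9 = (48*27)*9 = 1296*9 = 11664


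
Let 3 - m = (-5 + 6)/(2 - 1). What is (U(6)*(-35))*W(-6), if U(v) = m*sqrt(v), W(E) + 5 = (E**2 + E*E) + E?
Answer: -4270*sqrt(6) ≈ -10459.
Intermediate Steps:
W(E) = -5 + E + 2*E**2 (W(E) = -5 + ((E**2 + E*E) + E) = -5 + ((E**2 + E**2) + E) = -5 + (2*E**2 + E) = -5 + (E + 2*E**2) = -5 + E + 2*E**2)
m = 2 (m = 3 - (-5 + 6)/(2 - 1) = 3 - 1/1 = 3 - 1 = 2)
U(v) = 2*sqrt(v)
(U(6)*(-35))*W(-6) = ((2*sqrt(6))*(-35))*(-5 - 6 + 2*(-6)**2) = (-70*sqrt(6))*(-5 - 6 + 2*36) = (-70*sqrt(6))*(-5 - 6 + 72) = -70*sqrt(6)*61 = -4270*sqrt(6)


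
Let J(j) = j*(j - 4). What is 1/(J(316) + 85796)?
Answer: 1/184388 ≈ 5.4233e-6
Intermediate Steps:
J(j) = j*(-4 + j)
1/(J(316) + 85796) = 1/(316*(-4 + 316) + 85796) = 1/(316*312 + 85796) = 1/(98592 + 85796) = 1/184388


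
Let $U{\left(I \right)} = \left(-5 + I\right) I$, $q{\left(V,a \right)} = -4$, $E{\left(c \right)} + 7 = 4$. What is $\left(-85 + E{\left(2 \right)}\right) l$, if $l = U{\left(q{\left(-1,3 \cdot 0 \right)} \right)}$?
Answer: $-3168$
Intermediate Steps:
$E{\left(c \right)} = -3$ ($E{\left(c \right)} = -7 + 4 = -3$)
$U{\left(I \right)} = I \left(-5 + I\right)$
$l = 36$ ($l = - 4 \left(-5 - 4\right) = \left(-4\right) \left(-9\right) = 36$)
$\left(-85 + E{\left(2 \right)}\right) l = \left(-85 - 3\right) 36 = \left(-88\right) 36 = -3168$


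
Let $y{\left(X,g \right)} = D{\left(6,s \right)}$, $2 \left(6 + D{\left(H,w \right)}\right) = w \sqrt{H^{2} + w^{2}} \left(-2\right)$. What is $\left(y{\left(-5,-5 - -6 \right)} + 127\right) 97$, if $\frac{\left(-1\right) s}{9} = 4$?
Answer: $11737 + 20952 \sqrt{37} \approx 1.3918 \cdot 10^{5}$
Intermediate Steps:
$s = -36$ ($s = \left(-9\right) 4 = -36$)
$D{\left(H,w \right)} = -6 - w \sqrt{H^{2} + w^{2}}$ ($D{\left(H,w \right)} = -6 + \frac{w \sqrt{H^{2} + w^{2}} \left(-2\right)}{2} = -6 + \frac{\left(-2\right) w \sqrt{H^{2} + w^{2}}}{2} = -6 - w \sqrt{H^{2} + w^{2}}$)
$y{\left(X,g \right)} = -6 + 216 \sqrt{37}$ ($y{\left(X,g \right)} = -6 - - 36 \sqrt{6^{2} + \left(-36\right)^{2}} = -6 - - 36 \sqrt{36 + 1296} = -6 - - 36 \sqrt{1332} = -6 - - 36 \cdot 6 \sqrt{37} = -6 + 216 \sqrt{37}$)
$\left(y{\left(-5,-5 - -6 \right)} + 127\right) 97 = \left(\left(-6 + 216 \sqrt{37}\right) + 127\right) 97 = \left(121 + 216 \sqrt{37}\right) 97 = 11737 + 20952 \sqrt{37}$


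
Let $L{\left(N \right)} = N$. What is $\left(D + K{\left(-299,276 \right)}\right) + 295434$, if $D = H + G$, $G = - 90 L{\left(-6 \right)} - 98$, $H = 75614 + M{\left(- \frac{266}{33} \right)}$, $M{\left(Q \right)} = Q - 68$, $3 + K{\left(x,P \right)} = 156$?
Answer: $\frac{12261709}{33} \approx 3.7157 \cdot 10^{5}$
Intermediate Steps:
$K{\left(x,P \right)} = 153$ ($K{\left(x,P \right)} = -3 + 156 = 153$)
$M{\left(Q \right)} = -68 + Q$
$H = \frac{2492752}{33}$ ($H = 75614 - \left(68 + \frac{266}{33}\right) = 75614 - \frac{2510}{33} = \frac{2492752}{33} \approx 75538.0$)
$G = 442$ ($G = \left(-90\right) \left(-6\right) - 98 = 540 - 98 = 442$)
$D = \frac{2507338}{33}$ ($D = \frac{2492752}{33} + 442 = \frac{2507338}{33} \approx 75980.0$)
$\left(D + K{\left(-299,276 \right)}\right) + 295434 = \left(\frac{2507338}{33} + 153\right) + 295434 = \frac{2512387}{33} + 295434 = \frac{12261709}{33}$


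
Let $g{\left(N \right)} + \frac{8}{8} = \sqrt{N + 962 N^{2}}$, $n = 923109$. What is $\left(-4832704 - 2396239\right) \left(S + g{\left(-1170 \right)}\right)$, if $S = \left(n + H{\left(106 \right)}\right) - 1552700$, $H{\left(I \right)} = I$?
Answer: $4550518413298 - 21686829 \sqrt{146320070} \approx 4.2882 \cdot 10^{12}$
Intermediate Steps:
$g{\left(N \right)} = -1 + \sqrt{N + 962 N^{2}}$
$S = -629485$ ($S = \left(923109 + 106\right) - 1552700 = 923215 - 1552700 = -629485$)
$\left(-4832704 - 2396239\right) \left(S + g{\left(-1170 \right)}\right) = \left(-4832704 - 2396239\right) \left(-629485 - \left(1 - \sqrt{- 1170 \left(1 + 962 \left(-1170\right)\right)}\right)\right) = - 7228943 \left(-629485 - \left(1 - \sqrt{- 1170 \left(1 - 1125540\right)}\right)\right) = - 7228943 \left(-629485 - \left(1 - \sqrt{\left(-1170\right) \left(-1125539\right)}\right)\right) = - 7228943 \left(-629485 - \left(1 - \sqrt{1316880630}\right)\right) = - 7228943 \left(-629485 - \left(1 - 3 \sqrt{146320070}\right)\right) = - 7228943 \left(-629486 + 3 \sqrt{146320070}\right) = 4550518413298 - 21686829 \sqrt{146320070}$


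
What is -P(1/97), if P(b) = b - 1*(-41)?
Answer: -3978/97 ≈ -41.010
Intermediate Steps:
P(b) = 41 + b (P(b) = b + 41 = 41 + b)
-P(1/97) = -(41 + 1/97) = -1*3978/97 = -3978/97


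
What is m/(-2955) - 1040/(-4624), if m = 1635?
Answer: -18696/56933 ≈ -0.32839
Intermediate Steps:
m/(-2955) - 1040/(-4624) = 1635/(-2955) - 1040/(-4624) = 1635*(-1/2955) - 1040*(-1/4624) = -109/197 + 65/289 = -18696/56933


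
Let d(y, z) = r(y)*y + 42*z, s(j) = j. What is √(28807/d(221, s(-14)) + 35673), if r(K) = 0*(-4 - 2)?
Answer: 31*√65391/42 ≈ 188.74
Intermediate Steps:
r(K) = 0 (r(K) = 0*(-6) = 0)
d(y, z) = 42*z (d(y, z) = 0*y + 42*z = 0 + 42*z = 42*z)
√(28807/d(221, s(-14)) + 35673) = √(28807/((42*(-14))) + 35673) = √(28807/(-588) + 35673) = √(28807*(-1/588) + 35673) = √(-28807/588 + 35673) = √(20946917/588) = 31*√65391/42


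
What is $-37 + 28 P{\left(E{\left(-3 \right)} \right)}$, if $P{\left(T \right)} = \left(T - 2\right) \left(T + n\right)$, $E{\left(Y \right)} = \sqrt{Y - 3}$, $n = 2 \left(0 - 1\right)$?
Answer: $-93 - 112 i \sqrt{6} \approx -93.0 - 274.34 i$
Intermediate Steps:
$n = -2$ ($n = 2 \left(-1\right) = -2$)
$E{\left(Y \right)} = \sqrt{-3 + Y}$
$P{\left(T \right)} = \left(-2 + T\right)^{2}$ ($P{\left(T \right)} = \left(T - 2\right) \left(T - 2\right) = \left(-2 + T\right) \left(-2 + T\right) = \left(-2 + T\right)^{2}$)
$-37 + 28 P{\left(E{\left(-3 \right)} \right)} = -37 + 28 \left(4 + \left(\sqrt{-3 - 3}\right)^{2} - 4 \sqrt{-3 - 3}\right) = -37 + 28 \left(4 + \left(\sqrt{-6}\right)^{2} - 4 \sqrt{-6}\right) = -37 + 28 \left(4 + \left(i \sqrt{6}\right)^{2} - 4 i \sqrt{6}\right) = -37 + 28 \left(4 - 6 - 4 i \sqrt{6}\right) = -37 + 28 \left(-2 - 4 i \sqrt{6}\right) = -37 - \left(56 + 112 i \sqrt{6}\right) = -93 - 112 i \sqrt{6}$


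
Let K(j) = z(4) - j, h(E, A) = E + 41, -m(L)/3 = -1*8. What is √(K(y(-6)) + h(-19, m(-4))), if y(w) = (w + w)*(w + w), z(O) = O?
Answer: I*√118 ≈ 10.863*I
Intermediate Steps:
m(L) = 24 (m(L) = -(-3)*8 = -3*(-8) = 24)
y(w) = 4*w² (y(w) = (2*w)*(2*w) = 4*w²)
h(E, A) = 41 + E
K(j) = 4 - j
√(K(y(-6)) + h(-19, m(-4))) = √((4 - 4*(-6)²) + (41 - 19)) = √((4 - 4*36) + 22) = √((4 - 1*144) + 22) = √((4 - 144) + 22) = √(-140 + 22) = √(-118) = I*√118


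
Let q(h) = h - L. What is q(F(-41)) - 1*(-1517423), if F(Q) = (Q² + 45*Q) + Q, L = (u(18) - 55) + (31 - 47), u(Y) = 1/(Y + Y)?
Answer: 54622403/36 ≈ 1.5173e+6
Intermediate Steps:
u(Y) = 1/(2*Y)
L = -2555/36 (L = ((½)/18 - 55) + (31 - 47) = ((½)*(1/18) - 55) - 16 = (1/36 - 55) - 16 = -1979/36 - 16 = -2555/36 ≈ -70.972)
F(Q) = Q² + 46*Q
q(h) = 2555/36 + h (q(h) = h - 1*(-2555/36) = h + 2555/36 = 2555/36 + h)
q(F(-41)) - 1*(-1517423) = (2555/36 - 41*(46 - 41)) - 1*(-1517423) = (2555/36 - 41*5) + 1517423 = (2555/36 - 205) + 1517423 = -4825/36 + 1517423 = 54622403/36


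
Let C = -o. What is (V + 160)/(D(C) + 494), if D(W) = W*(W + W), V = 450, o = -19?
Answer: 305/608 ≈ 0.50165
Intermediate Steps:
C = 19 (C = -1*(-19) = 19)
D(W) = 2*W² (D(W) = W*(2*W) = 2*W²)
(V + 160)/(D(C) + 494) = (450 + 160)/(2*19² + 494) = 610/(2*361 + 494) = 610/(722 + 494) = 610/1216 = 610*(1/1216) = 305/608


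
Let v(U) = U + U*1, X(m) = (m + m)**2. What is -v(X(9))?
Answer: -648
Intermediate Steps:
X(m) = 4*m**2 (X(m) = (2*m)**2 = 4*m**2)
v(U) = 2*U (v(U) = U + U = 2*U)
-v(X(9)) = -2*4*9**2 = -2*4*81 = -2*324 = -1*648 = -648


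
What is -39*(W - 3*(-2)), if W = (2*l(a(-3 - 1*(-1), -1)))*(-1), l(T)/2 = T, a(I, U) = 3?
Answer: 234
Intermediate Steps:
l(T) = 2*T
W = -12 (W = (2*(2*3))*(-1) = (2*6)*(-1) = 12*(-1) = -12)
-39*(W - 3*(-2)) = -39*(-12 - 3*(-2)) = -39*(-12 + 6) = -39*(-6) = 234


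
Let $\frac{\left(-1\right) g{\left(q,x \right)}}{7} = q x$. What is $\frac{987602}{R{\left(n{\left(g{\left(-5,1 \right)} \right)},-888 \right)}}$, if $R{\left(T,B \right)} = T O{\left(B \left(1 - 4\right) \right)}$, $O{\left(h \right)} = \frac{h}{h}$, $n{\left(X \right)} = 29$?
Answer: $\frac{987602}{29} \approx 34055.0$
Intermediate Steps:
$g{\left(q,x \right)} = - 7 q x$
$O{\left(h \right)} = 1$
$R{\left(T,B \right)} = T$ ($R{\left(T,B \right)} = T 1 = T$)
$\frac{987602}{R{\left(n{\left(g{\left(-5,1 \right)} \right)},-888 \right)}} = \frac{987602}{29}$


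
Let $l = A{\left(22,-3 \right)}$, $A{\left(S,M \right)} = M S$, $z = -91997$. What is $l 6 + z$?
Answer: $-92393$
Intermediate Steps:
$l = -66$ ($l = \left(-3\right) 22 = -66$)
$l 6 + z = \left(-66\right) 6 - 91997 = -396 - 91997 = -92393$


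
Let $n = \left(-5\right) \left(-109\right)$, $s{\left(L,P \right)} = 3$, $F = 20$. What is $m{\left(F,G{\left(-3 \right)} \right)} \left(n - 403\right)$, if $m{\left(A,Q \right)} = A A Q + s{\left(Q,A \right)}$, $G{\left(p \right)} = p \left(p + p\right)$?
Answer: $1022826$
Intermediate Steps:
$G{\left(p \right)} = 2 p^{2}$ ($G{\left(p \right)} = p 2 p = 2 p^{2}$)
$n = 545$
$m{\left(A,Q \right)} = 3 + Q A^{2}$ ($m{\left(A,Q \right)} = A A Q + 3 = A^{2} Q + 3 = Q A^{2} + 3 = 3 + Q A^{2}$)
$m{\left(F,G{\left(-3 \right)} \right)} \left(n - 403\right) = \left(3 + 2 \left(-3\right)^{2} \cdot 20^{2}\right) \left(545 - 403\right) = \left(3 + 2 \cdot 9 \cdot 400\right) 142 = \left(3 + 18 \cdot 400\right) 142 = \left(3 + 7200\right) 142 = 7203 \cdot 142 = 1022826$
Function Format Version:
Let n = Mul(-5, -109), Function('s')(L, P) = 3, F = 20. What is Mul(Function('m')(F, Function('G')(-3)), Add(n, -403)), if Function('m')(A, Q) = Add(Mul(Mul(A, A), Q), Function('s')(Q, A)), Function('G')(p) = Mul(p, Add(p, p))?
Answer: 1022826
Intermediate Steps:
Function('G')(p) = Mul(2, Pow(p, 2)) (Function('G')(p) = Mul(p, Mul(2, p)) = Mul(2, Pow(p, 2)))
n = 545
Function('m')(A, Q) = Add(3, Mul(Q, Pow(A, 2))) (Function('m')(A, Q) = Add(Mul(Mul(A, A), Q), 3) = Add(Mul(Pow(A, 2), Q), 3) = Add(Mul(Q, Pow(A, 2)), 3) = Add(3, Mul(Q, Pow(A, 2))))
Mul(Function('m')(F, Function('G')(-3)), Add(n, -403)) = Mul(Add(3, Mul(Mul(2, Pow(-3, 2)), Pow(20, 2))), Add(545, -403)) = Mul(Add(3, Mul(Mul(2, 9), 400)), 142) = Mul(Add(3, Mul(18, 400)), 142) = Mul(Add(3, 7200), 142) = Mul(7203, 142) = 1022826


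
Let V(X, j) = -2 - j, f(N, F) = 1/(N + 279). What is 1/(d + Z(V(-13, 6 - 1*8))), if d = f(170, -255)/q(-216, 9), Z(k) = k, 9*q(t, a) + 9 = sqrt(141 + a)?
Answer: -449 + 2245*sqrt(6)/9 ≈ 162.01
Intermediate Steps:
f(N, F) = 1/(279 + N)
q(t, a) = -1 + sqrt(141 + a)/9
d = 1/(449*(-1 + 5*sqrt(6)/9)) (d = 1/((279 + 170)*(-1 + sqrt(141 + 9)/9)) = 1/(449*(-1 + sqrt(150)/9)) = 1/(449*(-1 + (5*sqrt(6))/9)) = 1/(449*(-1 + 5*sqrt(6)/9)) ≈ 0.0061724)
1/(d + Z(V(-13, 6 - 1*8))) = 1/((27/10327 + 15*sqrt(6)/10327) + (-2 - (6 - 1*8))) = 1/((27/10327 + 15*sqrt(6)/10327) + (-2 - (6 - 8))) = 1/((27/10327 + 15*sqrt(6)/10327) + (-2 - 1*(-2))) = 1/((27/10327 + 15*sqrt(6)/10327) + (-2 + 2)) = 1/((27/10327 + 15*sqrt(6)/10327) + 0) = 1/(27/10327 + 15*sqrt(6)/10327)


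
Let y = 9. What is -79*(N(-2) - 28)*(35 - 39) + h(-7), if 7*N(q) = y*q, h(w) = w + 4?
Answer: -67645/7 ≈ -9663.6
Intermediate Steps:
h(w) = 4 + w
N(q) = 9*q/7 (N(q) = (9*q)/7 = 9*q/7)
-79*(N(-2) - 28)*(35 - 39) + h(-7) = -79*((9/7)*(-2) - 28)*(35 - 39) + (4 - 7) = -79*(-18/7 - 28)*(-4) - 3 = -(-16906)*(-4)/7 - 3 = -79*856/7 - 3 = -67624/7 - 3 = -67645/7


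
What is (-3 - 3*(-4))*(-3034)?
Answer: -27306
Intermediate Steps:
(-3 - 3*(-4))*(-3034) = (-3 + 12)*(-3034) = 9*(-3034) = -27306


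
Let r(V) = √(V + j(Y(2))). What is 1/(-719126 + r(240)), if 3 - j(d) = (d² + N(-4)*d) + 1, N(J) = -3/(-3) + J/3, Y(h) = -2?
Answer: -1078689/775713305458 - √534/775713305458 ≈ -1.3906e-6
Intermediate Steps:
N(J) = 1 + J/3 (N(J) = -3*(-⅓) + J*(⅓) = 1 + J/3)
j(d) = 2 - d² + d/3 (j(d) = 3 - ((d² + (1 + (⅓)*(-4))*d) + 1) = 3 - ((d² + (1 - 4/3)*d) + 1) = 3 - ((d² - d/3) + 1) = 3 - (1 + d² - d/3) = 3 + (-1 - d² + d/3) = 2 - d² + d/3)
r(V) = √(-8/3 + V) (r(V) = √(V + (2 - 1*(-2)² + (⅓)*(-2))) = √(V + (2 - 1*4 - ⅔)) = √(V + (2 - 4 - ⅔)) = √(V - 8/3) = √(-8/3 + V))
1/(-719126 + r(240)) = 1/(-719126 + √(-24 + 9*240)/3) = 1/(-719126 + √(-24 + 2160)/3) = 1/(-719126 + √2136/3) = 1/(-719126 + (2*√534)/3) = 1/(-719126 + 2*√534/3)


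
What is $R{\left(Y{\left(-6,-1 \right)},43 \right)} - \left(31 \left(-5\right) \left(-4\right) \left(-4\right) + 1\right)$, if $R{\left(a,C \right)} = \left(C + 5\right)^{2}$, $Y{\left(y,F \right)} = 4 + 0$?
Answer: $4783$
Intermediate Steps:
$Y{\left(y,F \right)} = 4$
$R{\left(a,C \right)} = \left(5 + C\right)^{2}$
$R{\left(Y{\left(-6,-1 \right)},43 \right)} - \left(31 \left(-5\right) \left(-4\right) \left(-4\right) + 1\right) = \left(5 + 43\right)^{2} - \left(31 \left(-5\right) \left(-4\right) \left(-4\right) + 1\right) = 48^{2} - \left(31 \cdot 20 \left(-4\right) + 1\right) = 2304 - \left(31 \left(-80\right) + 1\right) = 2304 - \left(-2480 + 1\right) = 2304 - -2479 = 2304 + 2479 = 4783$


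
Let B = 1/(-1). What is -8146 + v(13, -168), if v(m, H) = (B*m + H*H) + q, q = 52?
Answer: 20117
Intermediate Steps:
B = -1
v(m, H) = 52 + H**2 - m (v(m, H) = (-m + H*H) + 52 = (-m + H**2) + 52 = (H**2 - m) + 52 = 52 + H**2 - m)
-8146 + v(13, -168) = -8146 + (52 + (-168)**2 - 1*13) = -8146 + (52 + 28224 - 13) = -8146 + 28263 = 20117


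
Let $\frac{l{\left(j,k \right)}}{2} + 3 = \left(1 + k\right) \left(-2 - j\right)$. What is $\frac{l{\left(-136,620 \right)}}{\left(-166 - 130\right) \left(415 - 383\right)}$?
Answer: $- \frac{83211}{4736} \approx -17.57$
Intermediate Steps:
$l{\left(j,k \right)} = -6 + 2 \left(1 + k\right) \left(-2 - j\right)$
$\frac{l{\left(-136,620 \right)}}{\left(-166 - 130\right) \left(415 - 383\right)} = \frac{-10 - 2480 - -272 - \left(-272\right) 620}{\left(-166 - 130\right) \left(415 - 383\right)} = \frac{-10 - 2480 + 272 + 168640}{\left(-166 - 130\right) 32} = \frac{166422}{\left(-296\right) 32} = \frac{166422}{-9472} = 166422 \left(- \frac{1}{9472}\right) = - \frac{83211}{4736}$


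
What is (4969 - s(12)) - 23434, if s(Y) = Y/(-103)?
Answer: -1901883/103 ≈ -18465.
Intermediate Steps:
s(Y) = -Y/103 (s(Y) = Y*(-1/103) = -Y/103)
(4969 - s(12)) - 23434 = (4969 - (-1)*12/103) - 23434 = (4969 - 1*(-12/103)) - 23434 = (4969 + 12/103) - 23434 = 511819/103 - 23434 = -1901883/103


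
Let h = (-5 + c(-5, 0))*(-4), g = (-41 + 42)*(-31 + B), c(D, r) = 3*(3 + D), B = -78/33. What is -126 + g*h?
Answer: -1594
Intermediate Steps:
B = -26/11 (B = -78*1/33 = -26/11 ≈ -2.3636)
c(D, r) = 9 + 3*D
g = -367/11 (g = (-41 + 42)*(-31 - 26/11) = 1*(-367/11) = -367/11 ≈ -33.364)
h = 44 (h = (-5 + (9 + 3*(-5)))*(-4) = (-5 + (9 - 15))*(-4) = (-5 - 6)*(-4) = -11*(-4) = 44)
-126 + g*h = -126 - 367/11*44 = -126 - 1468 = -1594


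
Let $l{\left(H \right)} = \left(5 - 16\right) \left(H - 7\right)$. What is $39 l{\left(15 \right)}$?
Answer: $-3432$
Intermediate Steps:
$l{\left(H \right)} = 77 - 11 H$ ($l{\left(H \right)} = - 11 \left(-7 + H\right) = 77 - 11 H$)
$39 l{\left(15 \right)} = 39 \left(77 - 165\right) = 39 \left(-88\right) = -3432$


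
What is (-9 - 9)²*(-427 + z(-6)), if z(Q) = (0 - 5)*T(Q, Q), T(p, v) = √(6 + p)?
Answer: -138348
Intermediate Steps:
z(Q) = -5*√(6 + Q) (z(Q) = (0 - 5)*√(6 + Q) = -5*√(6 + Q))
(-9 - 9)²*(-427 + z(-6)) = (-9 - 9)²*(-427 - 5*√(6 - 6)) = (-18)²*(-427 - 5*√0) = 324*(-427 - 5*0) = 324*(-427 + 0) = 324*(-427) = -138348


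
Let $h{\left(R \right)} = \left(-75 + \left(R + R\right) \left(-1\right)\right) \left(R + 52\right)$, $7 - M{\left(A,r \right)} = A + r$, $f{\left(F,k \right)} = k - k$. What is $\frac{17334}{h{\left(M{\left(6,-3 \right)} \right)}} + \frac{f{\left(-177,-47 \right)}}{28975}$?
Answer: $- \frac{8667}{2324} \approx -3.7293$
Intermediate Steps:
$f{\left(F,k \right)} = 0$
$M{\left(A,r \right)} = 7 - A - r$ ($M{\left(A,r \right)} = 7 - \left(A + r\right) = 7 - A - r$)
$h{\left(R \right)} = \left(-75 - 2 R\right) \left(52 + R\right)$ ($h{\left(R \right)} = \left(-75 + 2 R \left(-1\right)\right) \left(52 + R\right) = \left(-75 - 2 R\right) \left(52 + R\right)$)
$\frac{17334}{h{\left(M{\left(6,-3 \right)} \right)}} + \frac{f{\left(-177,-47 \right)}}{28975} = \frac{17334}{-3900 - 179 \left(7 - 6 - -3\right) - 2 \left(7 - 6 - -3\right)^{2}} + \frac{0}{28975} = \frac{17334}{-3900 - 179 \left(7 - 6 + 3\right) - 2 \left(7 - 6 + 3\right)^{2}} + 0 \cdot \frac{1}{28975} = \frac{17334}{-3900 - 716 - 2 \cdot 4^{2}} + 0 = \frac{17334}{-3900 - 716 - 32} + 0 = \frac{17334}{-4648} + 0 = 17334 \left(- \frac{1}{4648}\right) + 0 = - \frac{8667}{2324} + 0 = - \frac{8667}{2324}$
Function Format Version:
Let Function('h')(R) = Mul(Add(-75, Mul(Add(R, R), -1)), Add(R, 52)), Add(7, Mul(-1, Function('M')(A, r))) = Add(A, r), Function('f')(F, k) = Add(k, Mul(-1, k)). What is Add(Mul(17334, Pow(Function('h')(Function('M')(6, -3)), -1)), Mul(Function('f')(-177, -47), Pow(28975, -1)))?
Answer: Rational(-8667, 2324) ≈ -3.7293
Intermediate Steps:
Function('f')(F, k) = 0
Function('M')(A, r) = Add(7, Mul(-1, A), Mul(-1, r)) (Function('M')(A, r) = Add(7, Mul(-1, Add(A, r))) = Add(7, Add(Mul(-1, A), Mul(-1, r))) = Add(7, Mul(-1, A), Mul(-1, r)))
Function('h')(R) = Mul(Add(-75, Mul(-2, R)), Add(52, R)) (Function('h')(R) = Mul(Add(-75, Mul(Mul(2, R), -1)), Add(52, R)) = Mul(Add(-75, Mul(-2, R)), Add(52, R)))
Add(Mul(17334, Pow(Function('h')(Function('M')(6, -3)), -1)), Mul(Function('f')(-177, -47), Pow(28975, -1))) = Add(Mul(17334, Pow(Add(-3900, Mul(-179, Add(7, Mul(-1, 6), Mul(-1, -3))), Mul(-2, Pow(Add(7, Mul(-1, 6), Mul(-1, -3)), 2))), -1)), Mul(0, Pow(28975, -1))) = Add(Mul(17334, Pow(Add(-3900, Mul(-179, Add(7, -6, 3)), Mul(-2, Pow(Add(7, -6, 3), 2))), -1)), Mul(0, Rational(1, 28975))) = Add(Mul(17334, Pow(Add(-3900, Mul(-179, 4), Mul(-2, Pow(4, 2))), -1)), 0) = Add(Mul(17334, Pow(Add(-3900, -716, Mul(-2, 16)), -1)), 0) = Add(Mul(17334, Pow(Add(-3900, -716, -32), -1)), 0) = Add(Mul(17334, Pow(-4648, -1)), 0) = Add(Mul(17334, Rational(-1, 4648)), 0) = Add(Rational(-8667, 2324), 0) = Rational(-8667, 2324)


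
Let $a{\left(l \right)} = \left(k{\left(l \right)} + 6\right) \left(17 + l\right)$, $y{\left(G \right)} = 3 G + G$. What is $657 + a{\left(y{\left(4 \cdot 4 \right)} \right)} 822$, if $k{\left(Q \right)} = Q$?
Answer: $4661397$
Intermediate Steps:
$y{\left(G \right)} = 4 G$
$a{\left(l \right)} = \left(6 + l\right) \left(17 + l\right)$ ($a{\left(l \right)} = \left(l + 6\right) \left(17 + l\right) = \left(6 + l\right) \left(17 + l\right)$)
$657 + a{\left(y{\left(4 \cdot 4 \right)} \right)} 822 = 657 + \left(102 + \left(4 \cdot 4 \cdot 4\right)^{2} + 23 \cdot 4 \cdot 4 \cdot 4\right) 822 = 657 + \left(102 + \left(4 \cdot 16\right)^{2} + 23 \cdot 4 \cdot 16\right) 822 = 657 + \left(102 + 64^{2} + 23 \cdot 64\right) 822 = 657 + \left(102 + 4096 + 1472\right) 822 = 657 + 5670 \cdot 822 = 657 + 4660740 = 4661397$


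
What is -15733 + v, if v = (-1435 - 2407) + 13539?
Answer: -6036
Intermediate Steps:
v = 9697 (v = -3842 + 13539 = 9697)
-15733 + v = -15733 + 9697 = -6036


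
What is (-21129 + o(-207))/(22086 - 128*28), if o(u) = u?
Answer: -10668/9251 ≈ -1.1532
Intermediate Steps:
(-21129 + o(-207))/(22086 - 128*28) = (-21129 - 207)/(22086 - 128*28) = -21336/(22086 - 3584) = -21336/18502 = -21336*1/18502 = -10668/9251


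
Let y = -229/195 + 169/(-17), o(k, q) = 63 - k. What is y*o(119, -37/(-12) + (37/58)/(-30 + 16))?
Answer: 2063488/3315 ≈ 622.47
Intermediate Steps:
y = -36848/3315 (y = -229*1/195 + 169*(-1/17) = -229/195 - 169/17 = -36848/3315 ≈ -11.116)
y*o(119, -37/(-12) + (37/58)/(-30 + 16)) = -36848*(63 - 1*119)/3315 = -36848*(63 - 119)/3315 = -36848/3315*(-56) = 2063488/3315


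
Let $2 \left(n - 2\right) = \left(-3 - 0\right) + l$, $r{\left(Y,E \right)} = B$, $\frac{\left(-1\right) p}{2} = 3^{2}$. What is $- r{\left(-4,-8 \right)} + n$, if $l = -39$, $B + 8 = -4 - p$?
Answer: $-25$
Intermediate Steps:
$p = -18$ ($p = - 2 \cdot 3^{2} = \left(-2\right) 9 = -18$)
$B = 6$ ($B = -8 - -14 = -8 + \left(-4 + 18\right) = -8 + 14 = 6$)
$r{\left(Y,E \right)} = 6$
$n = -19$ ($n = 2 + \frac{\left(-3 - 0\right) - 39}{2} = 2 + \frac{\left(-3 + 0\right) - 39}{2} = 2 + \frac{-3 - 39}{2} = 2 + \frac{1}{2} \left(-42\right) = 2 - 21 = -19$)
$- r{\left(-4,-8 \right)} + n = \left(-1\right) 6 - 19 = -6 - 19 = -25$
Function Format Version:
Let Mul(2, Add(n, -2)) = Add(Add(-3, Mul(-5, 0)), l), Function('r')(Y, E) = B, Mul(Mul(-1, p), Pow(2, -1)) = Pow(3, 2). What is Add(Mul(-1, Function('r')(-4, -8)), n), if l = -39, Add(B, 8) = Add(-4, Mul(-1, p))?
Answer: -25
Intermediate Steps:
p = -18 (p = Mul(-2, Pow(3, 2)) = Mul(-2, 9) = -18)
B = 6 (B = Add(-8, Add(-4, Mul(-1, -18))) = Add(-8, Add(-4, 18)) = Add(-8, 14) = 6)
Function('r')(Y, E) = 6
n = -19 (n = Add(2, Mul(Rational(1, 2), Add(Add(-3, Mul(-5, 0)), -39))) = Add(2, Mul(Rational(1, 2), Add(Add(-3, 0), -39))) = Add(2, Mul(Rational(1, 2), Add(-3, -39))) = Add(2, Mul(Rational(1, 2), -42)) = Add(2, -21) = -19)
Add(Mul(-1, Function('r')(-4, -8)), n) = Add(Mul(-1, 6), -19) = Add(-6, -19) = -25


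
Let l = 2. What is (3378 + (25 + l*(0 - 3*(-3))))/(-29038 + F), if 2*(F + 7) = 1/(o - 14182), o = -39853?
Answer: -369707470/3138893151 ≈ -0.11778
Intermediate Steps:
F = -756491/108070 (F = -7 + 1/(2*(-39853 - 14182)) = -7 + (1/2)/(-54035) = -7 + (1/2)*(-1/54035) = -7 - 1/108070 = -756491/108070 ≈ -7.0000)
(3378 + (25 + l*(0 - 3*(-3))))/(-29038 + F) = (3378 + (25 + 2*(0 - 3*(-3))))/(-29038 - 756491/108070) = (3378 + (25 + 2*(0 + 9)))/(-3138893151/108070) = (3378 + (25 + 2*9))*(-108070/3138893151) = (3378 + (25 + 18))*(-108070/3138893151) = (3378 + 43)*(-108070/3138893151) = 3421*(-108070/3138893151) = -369707470/3138893151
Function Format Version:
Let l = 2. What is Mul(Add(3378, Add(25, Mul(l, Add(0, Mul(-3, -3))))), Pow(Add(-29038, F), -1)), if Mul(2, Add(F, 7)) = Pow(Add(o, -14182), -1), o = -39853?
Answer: Rational(-369707470, 3138893151) ≈ -0.11778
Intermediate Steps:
F = Rational(-756491, 108070) (F = Add(-7, Mul(Rational(1, 2), Pow(Add(-39853, -14182), -1))) = Add(-7, Mul(Rational(1, 2), Pow(-54035, -1))) = Add(-7, Mul(Rational(1, 2), Rational(-1, 54035))) = Add(-7, Rational(-1, 108070)) = Rational(-756491, 108070) ≈ -7.0000)
Mul(Add(3378, Add(25, Mul(l, Add(0, Mul(-3, -3))))), Pow(Add(-29038, F), -1)) = Mul(Add(3378, Add(25, Mul(2, Add(0, Mul(-3, -3))))), Pow(Add(-29038, Rational(-756491, 108070)), -1)) = Mul(Add(3378, Add(25, Mul(2, Add(0, 9)))), Pow(Rational(-3138893151, 108070), -1)) = Mul(Add(3378, Add(25, Mul(2, 9))), Rational(-108070, 3138893151)) = Mul(Add(3378, Add(25, 18)), Rational(-108070, 3138893151)) = Mul(Add(3378, 43), Rational(-108070, 3138893151)) = Mul(3421, Rational(-108070, 3138893151)) = Rational(-369707470, 3138893151)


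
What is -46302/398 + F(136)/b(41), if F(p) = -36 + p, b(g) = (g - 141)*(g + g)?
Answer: -1898581/16318 ≈ -116.35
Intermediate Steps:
b(g) = 2*g*(-141 + g) (b(g) = (-141 + g)*(2*g) = 2*g*(-141 + g))
-46302/398 + F(136)/b(41) = -46302/398 + (-36 + 136)/((2*41*(-141 + 41))) = -46302*1/398 + 100/((2*41*(-100))) = -23151/199 + 100/(-8200) = -23151/199 + 100*(-1/8200) = -23151/199 - 1/82 = -1898581/16318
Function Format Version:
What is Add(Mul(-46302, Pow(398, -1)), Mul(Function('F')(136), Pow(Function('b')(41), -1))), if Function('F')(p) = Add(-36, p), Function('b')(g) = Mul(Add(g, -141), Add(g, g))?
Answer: Rational(-1898581, 16318) ≈ -116.35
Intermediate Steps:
Function('b')(g) = Mul(2, g, Add(-141, g)) (Function('b')(g) = Mul(Add(-141, g), Mul(2, g)) = Mul(2, g, Add(-141, g)))
Add(Mul(-46302, Pow(398, -1)), Mul(Function('F')(136), Pow(Function('b')(41), -1))) = Add(Mul(-46302, Pow(398, -1)), Mul(Add(-36, 136), Pow(Mul(2, 41, Add(-141, 41)), -1))) = Add(Mul(-46302, Rational(1, 398)), Mul(100, Pow(Mul(2, 41, -100), -1))) = Add(Rational(-23151, 199), Mul(100, Pow(-8200, -1))) = Add(Rational(-23151, 199), Mul(100, Rational(-1, 8200))) = Add(Rational(-23151, 199), Rational(-1, 82)) = Rational(-1898581, 16318)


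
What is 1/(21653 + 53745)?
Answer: 1/75398 ≈ 1.3263e-5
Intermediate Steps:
1/(21653 + 53745) = 1/75398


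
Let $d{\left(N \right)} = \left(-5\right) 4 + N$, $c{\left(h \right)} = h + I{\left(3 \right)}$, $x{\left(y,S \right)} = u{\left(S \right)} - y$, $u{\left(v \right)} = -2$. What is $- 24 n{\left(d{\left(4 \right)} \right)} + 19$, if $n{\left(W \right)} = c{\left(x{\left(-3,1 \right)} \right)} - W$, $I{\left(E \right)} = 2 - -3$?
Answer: $-509$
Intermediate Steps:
$I{\left(E \right)} = 5$ ($I{\left(E \right)} = 2 + 3 = 5$)
$x{\left(y,S \right)} = -2 - y$
$c{\left(h \right)} = 5 + h$ ($c{\left(h \right)} = h + 5 = 5 + h$)
$d{\left(N \right)} = -20 + N$
$n{\left(W \right)} = 6 - W$ ($n{\left(W \right)} = \left(5 - -1\right) - W = \left(5 + \left(-2 + 3\right)\right) - W = \left(5 + 1\right) - W = 6 - W$)
$- 24 n{\left(d{\left(4 \right)} \right)} + 19 = - 24 \left(6 - \left(-20 + 4\right)\right) + 19 = - 24 \left(6 - -16\right) + 19 = - 24 \left(6 + 16\right) + 19 = \left(-24\right) 22 + 19 = -528 + 19 = -509$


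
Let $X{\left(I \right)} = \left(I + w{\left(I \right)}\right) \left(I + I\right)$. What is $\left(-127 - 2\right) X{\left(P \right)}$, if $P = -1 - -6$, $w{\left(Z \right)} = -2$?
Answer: $-3870$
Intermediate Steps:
$P = 5$ ($P = -1 + 6 = 5$)
$X{\left(I \right)} = 2 I \left(-2 + I\right)$ ($X{\left(I \right)} = \left(I - 2\right) \left(I + I\right) = \left(-2 + I\right) 2 I = 2 I \left(-2 + I\right)$)
$\left(-127 - 2\right) X{\left(P \right)} = \left(-127 - 2\right) 2 \cdot 5 \left(-2 + 5\right) = - 129 \cdot 2 \cdot 5 \cdot 3 = \left(-129\right) 30 = -3870$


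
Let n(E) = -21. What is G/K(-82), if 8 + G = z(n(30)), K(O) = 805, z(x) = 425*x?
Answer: -8933/805 ≈ -11.097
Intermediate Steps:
G = -8933 (G = -8 + 425*(-21) = -8 - 8925 = -8933)
G/K(-82) = -8933/805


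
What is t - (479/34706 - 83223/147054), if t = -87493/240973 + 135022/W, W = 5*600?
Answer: 6948058982623583431/153730415896081500 ≈ 45.196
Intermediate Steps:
W = 3000
t = 16137088703/361459500 (t = -87493/240973 + 135022/3000 = -87493*1/240973 + 135022*(1/3000) = -87493/240973 + 67511/1500 = 16137088703/361459500 ≈ 44.644)
t - (479/34706 - 83223/147054) = 16137088703/361459500 - (479/34706 - 83223/147054) = 16137088703/361459500 - (479*(1/34706) - 83223*1/147054) = 16137088703/361459500 - (479/34706 - 27741/49018) = 16137088703/361459500 - 1*(-234824881/425304677) = 16137088703/361459500 + 234824881/425304677 = 6948058982623583431/153730415896081500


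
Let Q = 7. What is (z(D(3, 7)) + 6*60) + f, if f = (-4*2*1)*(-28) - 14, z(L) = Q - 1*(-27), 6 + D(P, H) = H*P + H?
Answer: 604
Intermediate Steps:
D(P, H) = -6 + H + H*P (D(P, H) = -6 + (H*P + H) = -6 + (H + H*P) = -6 + H + H*P)
z(L) = 34 (z(L) = 7 - 1*(-27) = 7 + 27 = 34)
f = 210 (f = -8*1*(-28) - 14 = -8*(-28) - 14 = 224 - 14 = 210)
(z(D(3, 7)) + 6*60) + f = (34 + 6*60) + 210 = (34 + 360) + 210 = 394 + 210 = 604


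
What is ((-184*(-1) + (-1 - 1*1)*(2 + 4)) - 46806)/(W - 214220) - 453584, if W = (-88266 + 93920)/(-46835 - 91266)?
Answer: -958487390415313/2113142991 ≈ -4.5358e+5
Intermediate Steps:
W = -5654/138101 (W = 5654/(-138101) = 5654*(-1/138101) = -5654/138101 ≈ -0.040941)
((-184*(-1) + (-1 - 1*1)*(2 + 4)) - 46806)/(W - 214220) - 453584 = ((-184*(-1) + (-1 - 1*1)*(2 + 4)) - 46806)/(-5654/138101 - 214220) - 453584 = ((184 + (-1 - 1)*6) - 46806)/(-29584001874/138101) - 453584 = ((184 - 2*6) - 46806)*(-138101/29584001874) - 453584 = ((184 - 12) - 46806)*(-138101/29584001874) - 453584 = (172 - 46806)*(-138101/29584001874) - 453584 = -46634*(-138101/29584001874) - 453584 = 460014431/2113142991 - 453584 = -958487390415313/2113142991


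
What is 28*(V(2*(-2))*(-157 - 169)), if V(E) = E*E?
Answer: -146048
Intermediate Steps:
V(E) = E²
28*(V(2*(-2))*(-157 - 169)) = 28*((2*(-2))²*(-157 - 169)) = 28*((-4)²*(-326)) = 28*(16*(-326)) = 28*(-5216) = -146048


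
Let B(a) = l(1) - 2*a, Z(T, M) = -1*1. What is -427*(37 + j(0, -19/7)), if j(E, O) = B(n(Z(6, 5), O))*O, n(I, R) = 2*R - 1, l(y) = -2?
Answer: -22509/7 ≈ -3215.6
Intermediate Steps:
Z(T, M) = -1
n(I, R) = -1 + 2*R
B(a) = -2 - 2*a
j(E, O) = -4*O² (j(E, O) = (-2 - 2*(-1 + 2*O))*O = (-2 + (2 - 4*O))*O = (-4*O)*O = -4*O²)
-427*(37 + j(0, -19/7)) = -427*(37 - 4*(-19/7)²) = -427*(37 - 4*361/49) = -427*(37 - 1444/49) = -427*369/49 = -22509/7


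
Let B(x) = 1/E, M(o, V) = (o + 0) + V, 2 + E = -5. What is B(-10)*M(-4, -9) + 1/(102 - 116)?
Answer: 25/14 ≈ 1.7857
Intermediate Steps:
E = -7 (E = -2 - 5 = -7)
M(o, V) = V + o (M(o, V) = o + V = V + o)
B(x) = -1/7 (B(x) = 1/(-7) = -1/7)
B(-10)*M(-4, -9) + 1/(102 - 116) = -(-9 - 4)/7 + 1/(102 - 116) = -1/7*(-13) + 1/(-14) = 13/7 - 1/14 = 25/14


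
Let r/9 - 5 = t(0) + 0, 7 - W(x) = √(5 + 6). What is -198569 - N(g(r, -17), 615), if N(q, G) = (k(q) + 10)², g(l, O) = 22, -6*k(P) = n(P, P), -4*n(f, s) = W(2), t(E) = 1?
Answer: -3178799/16 + 247*√11/288 ≈ -1.9867e+5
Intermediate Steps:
W(x) = 7 - √11 (W(x) = 7 - √(5 + 6) = 7 - √11)
n(f, s) = -7/4 + √11/4 (n(f, s) = -(7 - √11)/4 = -7/4 + √11/4)
k(P) = 7/24 - √11/24 (k(P) = -(-7/4 + √11/4)/6 = 7/24 - √11/24)
r = 54 (r = 45 + 9*(1 + 0) = 45 + 9*1 = 45 + 9 = 54)
N(q, G) = (247/24 - √11/24)² (N(q, G) = ((7/24 - √11/24) + 10)² = (247/24 - √11/24)²)
-198569 - N(g(r, -17), 615) = -198569 - (247 - √11)²/576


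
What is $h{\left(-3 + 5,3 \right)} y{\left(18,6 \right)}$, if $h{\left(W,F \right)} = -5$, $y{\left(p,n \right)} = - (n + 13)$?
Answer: $95$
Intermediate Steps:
$y{\left(p,n \right)} = -13 - n$ ($y{\left(p,n \right)} = - (13 + n) = -13 - n$)
$h{\left(-3 + 5,3 \right)} y{\left(18,6 \right)} = - 5 \left(-13 - 6\right) = \left(-5\right) \left(-19\right) = 95$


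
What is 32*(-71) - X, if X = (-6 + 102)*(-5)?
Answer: -1792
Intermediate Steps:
X = -480 (X = 96*(-5) = -480)
32*(-71) - X = 32*(-71) - 1*(-480) = -2272 + 480 = -1792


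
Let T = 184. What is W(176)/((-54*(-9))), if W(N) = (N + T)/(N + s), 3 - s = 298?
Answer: -20/3213 ≈ -0.0062247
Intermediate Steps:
s = -295 (s = 3 - 1*298 = 3 - 298 = -295)
W(N) = (184 + N)/(-295 + N) (W(N) = (N + 184)/(N - 295) = (184 + N)/(-295 + N))
W(176)/((-54*(-9))) = ((184 + 176)/(-295 + 176))/((-54*(-9))) = (360/(-119))/486 = -1/119*360*(1/486) = -360/119*1/486 = -20/3213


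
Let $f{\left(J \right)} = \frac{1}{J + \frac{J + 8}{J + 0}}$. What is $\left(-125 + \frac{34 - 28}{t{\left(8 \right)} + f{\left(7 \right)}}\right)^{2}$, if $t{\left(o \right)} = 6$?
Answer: $\frac{2351377081}{152881} \approx 15380.0$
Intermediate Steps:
$f{\left(J \right)} = \frac{1}{J + \frac{8 + J}{J}}$
$\left(-125 + \frac{34 - 28}{t{\left(8 \right)} + f{\left(7 \right)}}\right)^{2} = \left(-125 + \frac{34 - 28}{6 + \frac{7}{8 + 7 + 7^{2}}}\right)^{2} = \left(-125 + \frac{6}{6 + \frac{7}{8 + 7 + 49}}\right)^{2} = \left(-125 + \frac{6}{6 + \frac{7}{64}}\right)^{2} = \left(-125 + \frac{6}{\frac{391}{64}}\right)^{2} = \left(-125 + 6 \cdot \frac{64}{391}\right)^{2} = \left(-125 + \frac{384}{391}\right)^{2} = \left(- \frac{48491}{391}\right)^{2} = \frac{2351377081}{152881}$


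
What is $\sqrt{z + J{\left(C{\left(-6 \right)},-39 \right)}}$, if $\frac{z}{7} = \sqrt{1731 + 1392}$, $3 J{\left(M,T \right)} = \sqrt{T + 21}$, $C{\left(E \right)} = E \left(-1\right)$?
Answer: $\sqrt{21 \sqrt{347} + i \sqrt{2}} \approx 19.778 + 0.03575 i$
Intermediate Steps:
$C{\left(E \right)} = - E$
$J{\left(M,T \right)} = \frac{\sqrt{21 + T}}{3}$ ($J{\left(M,T \right)} = \frac{\sqrt{T + 21}}{3} = \frac{\sqrt{21 + T}}{3}$)
$z = 21 \sqrt{347}$ ($z = 7 \sqrt{1731 + 1392} = 7 \sqrt{3123} = 7 \cdot 3 \sqrt{347} = 21 \sqrt{347} \approx 391.19$)
$\sqrt{z + J{\left(C{\left(-6 \right)},-39 \right)}} = \sqrt{21 \sqrt{347} + \frac{\sqrt{21 - 39}}{3}} = \sqrt{21 \sqrt{347} + \frac{\sqrt{-18}}{3}} = \sqrt{21 \sqrt{347} + \frac{3 i \sqrt{2}}{3}} = \sqrt{21 \sqrt{347} + i \sqrt{2}}$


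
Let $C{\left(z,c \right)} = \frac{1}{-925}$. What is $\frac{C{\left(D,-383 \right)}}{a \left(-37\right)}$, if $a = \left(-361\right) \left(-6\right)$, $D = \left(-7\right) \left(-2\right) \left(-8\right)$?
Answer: $\frac{1}{74131350} \approx 1.349 \cdot 10^{-8}$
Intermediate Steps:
$D = -112$ ($D = 14 \left(-8\right) = -112$)
$C{\left(z,c \right)} = - \frac{1}{925}$
$a = 2166$
$\frac{C{\left(D,-383 \right)}}{a \left(-37\right)} = - \frac{1}{925 \cdot 2166 \left(-37\right)} = - \frac{1}{925 \left(-80142\right)} = \left(- \frac{1}{925}\right) \left(- \frac{1}{80142}\right) = \frac{1}{74131350}$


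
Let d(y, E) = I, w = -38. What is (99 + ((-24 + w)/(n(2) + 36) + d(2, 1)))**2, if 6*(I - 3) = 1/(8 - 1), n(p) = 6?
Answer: 17833729/1764 ≈ 10110.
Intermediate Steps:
I = 127/42 (I = 3 + 1/(6*(8 - 1)) = 3 + (1/6)/7 = 3 + (1/6)*(1/7) = 3 + 1/42 = 127/42 ≈ 3.0238)
d(y, E) = 127/42
(99 + ((-24 + w)/(n(2) + 36) + d(2, 1)))**2 = (99 + ((-24 - 38)/(6 + 36) + 127/42))**2 = (99 + (-62/42 + 127/42))**2 = (99 + (-62*1/42 + 127/42))**2 = (99 + (-31/21 + 127/42))**2 = (99 + 65/42)**2 = (4223/42)**2 = 17833729/1764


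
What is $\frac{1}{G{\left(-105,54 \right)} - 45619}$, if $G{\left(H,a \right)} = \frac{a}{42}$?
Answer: $- \frac{7}{319324} \approx -2.1921 \cdot 10^{-5}$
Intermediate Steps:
$G{\left(H,a \right)} = \frac{a}{42}$ ($G{\left(H,a \right)} = a \frac{1}{42} = \frac{a}{42}$)
$\frac{1}{G{\left(-105,54 \right)} - 45619} = \frac{1}{\frac{1}{42} \cdot 54 - 45619} = \frac{1}{\frac{9}{7} - 45619} = \frac{1}{- \frac{319324}{7}} = - \frac{7}{319324}$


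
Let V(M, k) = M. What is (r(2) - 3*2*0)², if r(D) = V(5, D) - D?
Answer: 9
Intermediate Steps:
r(D) = 5 - D
(r(2) - 3*2*0)² = ((5 - 1*2) - 3*2*0)² = ((5 - 2) - 6*0)² = (3 + 0)² = 3² = 9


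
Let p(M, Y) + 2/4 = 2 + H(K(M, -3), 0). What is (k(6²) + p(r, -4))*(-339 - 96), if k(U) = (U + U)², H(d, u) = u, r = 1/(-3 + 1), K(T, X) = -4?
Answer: -4511385/2 ≈ -2.2557e+6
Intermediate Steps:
r = -½ (r = 1/(-2) = -½ ≈ -0.50000)
p(M, Y) = 3/2 (p(M, Y) = -½ + (2 + 0) = -½ + 2 = 3/2)
k(U) = 4*U² (k(U) = (2*U)² = 4*U²)
(k(6²) + p(r, -4))*(-339 - 96) = (4*(6²)² + 3/2)*(-339 - 96) = (4*36² + 3/2)*(-435) = (4*1296 + 3/2)*(-435) = (5184 + 3/2)*(-435) = (10371/2)*(-435) = -4511385/2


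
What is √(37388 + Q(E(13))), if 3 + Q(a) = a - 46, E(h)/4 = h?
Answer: √37391 ≈ 193.37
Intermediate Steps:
E(h) = 4*h
Q(a) = -49 + a (Q(a) = -3 + (a - 46) = -3 + (-46 + a) = -49 + a)
√(37388 + Q(E(13))) = √(37388 + (-49 + 4*13)) = √(37388 + (-49 + 52)) = √(37388 + 3) = √37391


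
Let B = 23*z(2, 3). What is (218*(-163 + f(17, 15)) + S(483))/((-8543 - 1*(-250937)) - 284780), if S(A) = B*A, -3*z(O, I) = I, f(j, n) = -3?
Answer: 47297/42386 ≈ 1.1159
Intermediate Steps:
z(O, I) = -I/3
B = -23 (B = 23*(-1/3*3) = 23*(-1) = -23)
S(A) = -23*A
(218*(-163 + f(17, 15)) + S(483))/((-8543 - 1*(-250937)) - 284780) = (218*(-163 - 3) - 23*483)/((-8543 - 1*(-250937)) - 284780) = (218*(-166) - 11109)/((-8543 + 250937) - 284780) = (-36188 - 11109)/(242394 - 284780) = -47297/(-42386) = -47297*(-1/42386) = 47297/42386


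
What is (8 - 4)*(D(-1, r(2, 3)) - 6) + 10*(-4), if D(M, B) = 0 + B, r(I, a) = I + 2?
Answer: -48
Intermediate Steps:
r(I, a) = 2 + I
D(M, B) = B
(8 - 4)*(D(-1, r(2, 3)) - 6) + 10*(-4) = (8 - 4)*((2 + 2) - 6) + 10*(-4) = 4*(4 - 6) - 40 = 4*(-2) - 40 = -8 - 40 = -48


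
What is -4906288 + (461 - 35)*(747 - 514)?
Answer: -4807030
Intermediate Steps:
-4906288 + (461 - 35)*(747 - 514) = -4906288 + 426*233 = -4906288 + 99258 = -4807030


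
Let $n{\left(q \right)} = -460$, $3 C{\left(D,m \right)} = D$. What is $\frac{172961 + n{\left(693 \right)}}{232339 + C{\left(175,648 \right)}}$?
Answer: $\frac{517503}{697192} \approx 0.74227$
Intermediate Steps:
$C{\left(D,m \right)} = \frac{D}{3}$
$\frac{172961 + n{\left(693 \right)}}{232339 + C{\left(175,648 \right)}} = \frac{172961 - 460}{232339 + \frac{1}{3} \cdot 175} = \frac{172501}{232339 + \frac{175}{3}} = \frac{172501}{\frac{697192}{3}} = 172501 \cdot \frac{3}{697192} = \frac{517503}{697192}$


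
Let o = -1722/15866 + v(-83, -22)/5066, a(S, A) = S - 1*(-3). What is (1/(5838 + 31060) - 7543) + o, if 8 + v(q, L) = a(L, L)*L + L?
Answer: -5592698611800235/741439075522 ≈ -7543.0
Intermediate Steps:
a(S, A) = 3 + S (a(S, A) = S + 3 = 3 + S)
v(q, L) = -8 + L + L*(3 + L) (v(q, L) = -8 + ((3 + L)*L + L) = -8 + (L*(3 + L) + L) = -8 + (L + L*(3 + L)) = -8 + L + L*(3 + L))
o = -641911/20094289 (o = -1722/15866 + (-8 - 22 - 22*(3 - 22))/5066 = -1722*1/15866 + (-8 - 22 - 22*(-19))*(1/5066) = -861/7933 + (-8 - 22 + 418)*(1/5066) = -861/7933 + 388*(1/5066) = -861/7933 + 194/2533 = -641911/20094289 ≈ -0.031945)
(1/(5838 + 31060) - 7543) + o = (1/(5838 + 31060) - 7543) - 641911/20094289 = (1/36898 - 7543) - 641911/20094289 = -278321613/36898 - 641911/20094289 = -5592698611800235/741439075522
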